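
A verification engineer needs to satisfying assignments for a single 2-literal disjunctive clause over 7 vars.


Step 1: Total=2^7=128
Step 2: Unsat when all 2 false: 2^5=32
Step 3: Sat=128-32=96

96


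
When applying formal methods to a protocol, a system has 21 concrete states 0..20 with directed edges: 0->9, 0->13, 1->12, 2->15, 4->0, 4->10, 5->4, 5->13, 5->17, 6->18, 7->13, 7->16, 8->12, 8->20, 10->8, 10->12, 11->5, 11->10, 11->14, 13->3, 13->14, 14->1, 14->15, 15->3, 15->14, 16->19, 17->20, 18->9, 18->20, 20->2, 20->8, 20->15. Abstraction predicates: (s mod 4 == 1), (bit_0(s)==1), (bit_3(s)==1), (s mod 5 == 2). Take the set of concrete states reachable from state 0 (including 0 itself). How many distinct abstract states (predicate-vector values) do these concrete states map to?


BFS from 0:
Concrete reachable: {0, 1, 3, 9, 12, 13, 14, 15}
Abstract via predicates (s mod 4 == 1), (bit_0(s)==1), (bit_3(s)==1), (s mod 5 == 2):
  (0,0,0,0) <- {0}
  (0,0,1,0) <- {14}
  (0,0,1,1) <- {12}
  (0,1,0,0) <- {3}
  (0,1,1,0) <- {15}
  (1,1,0,0) <- {1}
  (1,1,1,0) <- {9, 13}
Distinct abstract states = 7

7


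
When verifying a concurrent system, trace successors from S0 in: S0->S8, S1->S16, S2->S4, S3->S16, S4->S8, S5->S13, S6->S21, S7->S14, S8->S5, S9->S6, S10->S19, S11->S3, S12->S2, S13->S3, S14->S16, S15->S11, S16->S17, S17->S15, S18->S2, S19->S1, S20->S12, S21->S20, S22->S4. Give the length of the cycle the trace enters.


Trace from S0 until a state repeats:
  S0 -> S8 -> S5 -> S13 -> S3 -> S16 -> S17 -> S15 -> S11 -> S3
S3 first seen at step 4, revisited at step 9.
Cycle length = 9 - 4 = 5

5


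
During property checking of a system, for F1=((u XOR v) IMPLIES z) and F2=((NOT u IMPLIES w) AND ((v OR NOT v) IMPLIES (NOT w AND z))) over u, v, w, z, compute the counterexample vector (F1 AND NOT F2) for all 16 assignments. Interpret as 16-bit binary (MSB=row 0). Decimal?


F1 = ((u XOR v) IMPLIES z)
F2 = ((NOT u IMPLIES w) AND ((v OR NOT v) IMPLIES (NOT w AND z)))
Counterexample to F1=>F2 is where F1=1 and F2=0.
Evaluate each row (bits = u,v,w,z, MSB first):
  row 0 [0000]: F1=1 F2=0 -> F1&~F2 -> 1
  row 1 [0001]: F1=1 F2=0 -> F1&~F2 -> 1
  row 2 [0010]: F1=1 F2=0 -> F1&~F2 -> 1
  row 3 [0011]: F1=1 F2=0 -> F1&~F2 -> 1
  row 4 [0100]: F1=0 F2=0 -> F1&~F2 -> 0
  row 5 [0101]: F1=1 F2=0 -> F1&~F2 -> 1
  row 6 [0110]: F1=0 F2=0 -> F1&~F2 -> 0
  row 7 [0111]: F1=1 F2=0 -> F1&~F2 -> 1
  row 8 [1000]: F1=0 F2=0 -> F1&~F2 -> 0
  row 9 [1001]: F1=1 F2=1 -> F1&~F2 -> 0
  row 10 [1010]: F1=0 F2=0 -> F1&~F2 -> 0
  row 11 [1011]: F1=1 F2=0 -> F1&~F2 -> 1
  row 12 [1100]: F1=1 F2=0 -> F1&~F2 -> 1
  row 13 [1101]: F1=1 F2=1 -> F1&~F2 -> 0
  row 14 [1110]: F1=1 F2=0 -> F1&~F2 -> 1
  row 15 [1111]: F1=1 F2=0 -> F1&~F2 -> 1
Full result column, 4 rows per line (u,v fixed per line; w,z runs 00..11 left to right):
  rows 0-3 [u,v=00]: 1111  = hex F
  rows 4-7 [u,v=01]: 0101  = hex 5
  rows 8-11 [u,v=10]: 0001  = hex 1
  rows 12-15 [u,v=11]: 1011  = hex B
Counterexample vector (row 0 .. row 15) = 1111010100011011
Output column grouped in 4s = 1111 0101 0001 1011 = 0xF51B
Convert to decimal digit by digit (value = value*16 + digit):
  F -> 15
  15*16 + 5 = 245
  245*16 + 1 = 3921
  3921*16 + 11 (B) = 62747
Decimal = 62747

62747


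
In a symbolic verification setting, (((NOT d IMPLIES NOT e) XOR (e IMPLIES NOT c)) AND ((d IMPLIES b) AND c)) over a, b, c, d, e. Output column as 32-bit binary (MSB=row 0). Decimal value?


Formula: (((NOT d IMPLIES NOT e) XOR (e IMPLIES NOT c)) AND ((d IMPLIES b) AND c)) over a, b, c, d, e (32 rows)
Evaluate each row (bits = a,b,c,d,e, MSB first):
  row 0 [00000]: (((NOT 0 IMPLIES NOT 0) XOR (0 IMPLIES NOT 0)) AND ((0 IMPLIES 0) AND 0)) -> 0
  row 1 [00001]: (((NOT 0 IMPLIES NOT 1) XOR (1 IMPLIES NOT 0)) AND ((0 IMPLIES 0) AND 0)) -> 0
  row 2 [00010]: (((NOT 1 IMPLIES NOT 0) XOR (0 IMPLIES NOT 0)) AND ((1 IMPLIES 0) AND 0)) -> 0
  row 3 [00011]: (((NOT 1 IMPLIES NOT 1) XOR (1 IMPLIES NOT 0)) AND ((1 IMPLIES 0) AND 0)) -> 0
  row 4 [00100]: (((NOT 0 IMPLIES NOT 0) XOR (0 IMPLIES NOT 1)) AND ((0 IMPLIES 0) AND 1)) -> 0
  row 5 [00101]: (((NOT 0 IMPLIES NOT 1) XOR (1 IMPLIES NOT 1)) AND ((0 IMPLIES 0) AND 1)) -> 0
  row 6 [00110]: (((NOT 1 IMPLIES NOT 0) XOR (0 IMPLIES NOT 1)) AND ((1 IMPLIES 0) AND 1)) -> 0
  row 7 [00111]: (((NOT 1 IMPLIES NOT 1) XOR (1 IMPLIES NOT 1)) AND ((1 IMPLIES 0) AND 1)) -> 0
  row 8 [01000]: (((NOT 0 IMPLIES NOT 0) XOR (0 IMPLIES NOT 0)) AND ((0 IMPLIES 1) AND 0)) -> 0
  row 9 [01001]: (((NOT 0 IMPLIES NOT 1) XOR (1 IMPLIES NOT 0)) AND ((0 IMPLIES 1) AND 0)) -> 0
  row 10 [01010]: (((NOT 1 IMPLIES NOT 0) XOR (0 IMPLIES NOT 0)) AND ((1 IMPLIES 1) AND 0)) -> 0
  row 11 [01011]: (((NOT 1 IMPLIES NOT 1) XOR (1 IMPLIES NOT 0)) AND ((1 IMPLIES 1) AND 0)) -> 0
  row 12 [01100]: (((NOT 0 IMPLIES NOT 0) XOR (0 IMPLIES NOT 1)) AND ((0 IMPLIES 1) AND 1)) -> 0
  row 13 [01101]: (((NOT 0 IMPLIES NOT 1) XOR (1 IMPLIES NOT 1)) AND ((0 IMPLIES 1) AND 1)) -> 0
  row 14 [01110]: (((NOT 1 IMPLIES NOT 0) XOR (0 IMPLIES NOT 1)) AND ((1 IMPLIES 1) AND 1)) -> 0
  row 15 [01111]: (((NOT 1 IMPLIES NOT 1) XOR (1 IMPLIES NOT 1)) AND ((1 IMPLIES 1) AND 1)) -> 1
  row 16 [10000]: (((NOT 0 IMPLIES NOT 0) XOR (0 IMPLIES NOT 0)) AND ((0 IMPLIES 0) AND 0)) -> 0
  row 17 [10001]: (((NOT 0 IMPLIES NOT 1) XOR (1 IMPLIES NOT 0)) AND ((0 IMPLIES 0) AND 0)) -> 0
  row 18 [10010]: (((NOT 1 IMPLIES NOT 0) XOR (0 IMPLIES NOT 0)) AND ((1 IMPLIES 0) AND 0)) -> 0
  row 19 [10011]: (((NOT 1 IMPLIES NOT 1) XOR (1 IMPLIES NOT 0)) AND ((1 IMPLIES 0) AND 0)) -> 0
  row 20 [10100]: (((NOT 0 IMPLIES NOT 0) XOR (0 IMPLIES NOT 1)) AND ((0 IMPLIES 0) AND 1)) -> 0
  row 21 [10101]: (((NOT 0 IMPLIES NOT 1) XOR (1 IMPLIES NOT 1)) AND ((0 IMPLIES 0) AND 1)) -> 0
  row 22 [10110]: (((NOT 1 IMPLIES NOT 0) XOR (0 IMPLIES NOT 1)) AND ((1 IMPLIES 0) AND 1)) -> 0
  row 23 [10111]: (((NOT 1 IMPLIES NOT 1) XOR (1 IMPLIES NOT 1)) AND ((1 IMPLIES 0) AND 1)) -> 0
  row 24 [11000]: (((NOT 0 IMPLIES NOT 0) XOR (0 IMPLIES NOT 0)) AND ((0 IMPLIES 1) AND 0)) -> 0
  row 25 [11001]: (((NOT 0 IMPLIES NOT 1) XOR (1 IMPLIES NOT 0)) AND ((0 IMPLIES 1) AND 0)) -> 0
  row 26 [11010]: (((NOT 1 IMPLIES NOT 0) XOR (0 IMPLIES NOT 0)) AND ((1 IMPLIES 1) AND 0)) -> 0
  row 27 [11011]: (((NOT 1 IMPLIES NOT 1) XOR (1 IMPLIES NOT 0)) AND ((1 IMPLIES 1) AND 0)) -> 0
  row 28 [11100]: (((NOT 0 IMPLIES NOT 0) XOR (0 IMPLIES NOT 1)) AND ((0 IMPLIES 1) AND 1)) -> 0
  row 29 [11101]: (((NOT 0 IMPLIES NOT 1) XOR (1 IMPLIES NOT 1)) AND ((0 IMPLIES 1) AND 1)) -> 0
  row 30 [11110]: (((NOT 1 IMPLIES NOT 0) XOR (0 IMPLIES NOT 1)) AND ((1 IMPLIES 1) AND 1)) -> 0
  row 31 [11111]: (((NOT 1 IMPLIES NOT 1) XOR (1 IMPLIES NOT 1)) AND ((1 IMPLIES 1) AND 1)) -> 1
Full result column, 4 rows per line (a,b,c fixed per line; d,e runs 00..11 left to right):
  rows 0-3 [a,b,c=000]: 0000  = hex 0
  rows 4-7 [a,b,c=001]: 0000  = hex 0
  rows 8-11 [a,b,c=010]: 0000  = hex 0
  rows 12-15 [a,b,c=011]: 0001  = hex 1
  rows 16-19 [a,b,c=100]: 0000  = hex 0
  rows 20-23 [a,b,c=101]: 0000  = hex 0
  rows 24-27 [a,b,c=110]: 0000  = hex 0
  rows 28-31 [a,b,c=111]: 0001  = hex 1
Output column (row 0 .. row 31) = 00000000000000010000000000000001
Output column grouped in 4s = 0000 0000 0000 0001 0000 0000 0000 0001 = 0x00010001
Convert to decimal digit by digit (value = value*16 + digit):
  0 -> 0
  0*16 + 0 = 0
  0*16 + 0 = 0
  0*16 + 1 = 1
  1*16 + 0 = 16
  16*16 + 0 = 256
  256*16 + 0 = 4096
  4096*16 + 1 = 65537
Decimal = 65537

65537


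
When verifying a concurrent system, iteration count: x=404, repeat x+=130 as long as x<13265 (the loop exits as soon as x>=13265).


Step 1: x goes from 404 toward 13265 by 130; the body runs while x<13265, so iterations = ceil((bound-start)/step)
Step 2: Distance=12861
Step 3: ceil(12861/130)=99

99


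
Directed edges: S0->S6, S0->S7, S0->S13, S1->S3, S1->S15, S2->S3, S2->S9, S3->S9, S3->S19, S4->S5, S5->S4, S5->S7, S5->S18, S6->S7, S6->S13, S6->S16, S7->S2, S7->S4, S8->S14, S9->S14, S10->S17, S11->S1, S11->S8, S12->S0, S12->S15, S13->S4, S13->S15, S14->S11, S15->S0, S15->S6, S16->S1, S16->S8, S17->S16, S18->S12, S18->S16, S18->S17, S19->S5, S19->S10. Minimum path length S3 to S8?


BFS layer-by-layer from S3:
  dist 0: {S3}
  dist 1: {S9, S19}
  dist 2: {S5, S10, S14}
  dist 3: {S4, S7, S11, S17, S18}
  dist 4: {S1, S2, S8, S12, S16}
  -> S8 reached at distance 4
Shortest path length = 4

4


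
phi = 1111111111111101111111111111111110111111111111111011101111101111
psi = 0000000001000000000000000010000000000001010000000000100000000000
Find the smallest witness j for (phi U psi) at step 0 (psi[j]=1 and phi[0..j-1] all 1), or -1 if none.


(phi U psi) at 0: need smallest j with psi[j]=1 and phi[i]=1 for all i in [0,j).
Scan from step 0:
  step 0: phi=1, psi=0 -> continue
  step 1: phi=1, psi=0 -> continue
  step 2: phi=1, psi=0 -> continue
  step 3: phi=1, psi=0 -> continue
  step 9: psi=1 and phi held for [0,9) -> witness found
Witness step = 9

9


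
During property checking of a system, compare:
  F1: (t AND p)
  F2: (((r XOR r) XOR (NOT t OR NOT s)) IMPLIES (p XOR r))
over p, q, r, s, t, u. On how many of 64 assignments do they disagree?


F1 = (t AND p)
F2 = (((r XOR r) XOR (NOT t OR NOT s)) IMPLIES (p XOR r))
Evaluate both on each of 64 rows (bits = p,q,r,s,t,u):
  row 0 [000000]: F1=0 F2=0 -> 0
  row 1 [000001]: F1=0 F2=0 -> 0
  row 2 [000010]: F1=0 F2=0 -> 0
  row 3 [000011]: F1=0 F2=0 -> 0
  row 4 [000100]: F1=0 F2=0 -> 0
  (every remaining row is evaluated the same way; all 64 results are listed next)
Full result column, 8 rows per line (p,q,r fixed per line; s,t,u runs 000..111 left to right):
  rows 0-7 [p,q,r=000]: 00000011  (ones: 2)
  rows 8-15 [p,q,r=001]: 11111111  (ones: 8)
  rows 16-23 [p,q,r=010]: 00000011  (ones: 2)
  rows 24-31 [p,q,r=011]: 11111111  (ones: 8)
  rows 32-39 [p,q,r=100]: 11001100  (ones: 4)
  rows 40-47 [p,q,r=101]: 00110000  (ones: 2)
  rows 48-55 [p,q,r=110]: 11001100  (ones: 4)
  rows 56-63 [p,q,r=111]: 00110000  (ones: 2)
Disagreements = 2+8+2+8+4+2+4+2 = 32

32


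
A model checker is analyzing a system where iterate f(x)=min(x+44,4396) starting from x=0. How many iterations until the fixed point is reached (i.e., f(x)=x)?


Step 1: x=0, cap=4396, increment=44
Step 2: x grows by 44 each step until capped at 4396; fixed point is x=4396
Step 3: iterations = ceil(4396/44) = 100

100


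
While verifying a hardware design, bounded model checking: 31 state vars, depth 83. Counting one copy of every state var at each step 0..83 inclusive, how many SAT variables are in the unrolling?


BMC unrolls to depth k, creating one copy of each state var for steps 0..k.
Step count = 83 + 1 = 84 (steps 0 through 83)
Vars per step = 31
Total = 31 * 84 = 2604

2604


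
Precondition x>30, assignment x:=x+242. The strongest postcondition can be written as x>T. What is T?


Formula: sp(P, x:=E) = exists old_x. (x = E[old_x/x]) AND P[old_x/x] (old_x is the value of x before the assignment; eliminate old_x by solving x = E[old_x/x] for old_x)
Step 1: Precondition P: x>30, i.e. old_x > 30
Step 2: Assignment gives x = old_x + 242, so old_x = x - 242
Step 3: Substitute into P: x - 242 > 30
Step 4: Simplify: x > 30+242 = 272

272


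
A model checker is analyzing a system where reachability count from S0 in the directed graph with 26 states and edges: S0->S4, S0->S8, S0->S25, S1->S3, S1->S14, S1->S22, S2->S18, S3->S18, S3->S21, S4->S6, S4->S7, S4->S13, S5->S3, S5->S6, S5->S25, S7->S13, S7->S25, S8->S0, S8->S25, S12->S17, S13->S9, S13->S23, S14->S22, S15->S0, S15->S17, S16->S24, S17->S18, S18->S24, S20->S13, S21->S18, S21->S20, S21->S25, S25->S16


BFS from S0:
  layer 0: {S0}
  layer 1: {S4, S8, S25}
  layer 2: {S6, S7, S13, S16}
  layer 3: {S9, S23, S24}
Reachable set: {S0, S4, S6, S7, S8, S9, S13, S16, S23, S24, S25}
Count = 11

11


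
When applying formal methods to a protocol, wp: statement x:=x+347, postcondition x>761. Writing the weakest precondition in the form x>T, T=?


Formula: wp(x:=E, P) = P[E/x] (substitute E for x in postcondition)
Step 1: Postcondition: x>761
Step 2: Substitute x+347 for x: x+347>761
Step 3: Solve for x: x > 761-347 = 414

414


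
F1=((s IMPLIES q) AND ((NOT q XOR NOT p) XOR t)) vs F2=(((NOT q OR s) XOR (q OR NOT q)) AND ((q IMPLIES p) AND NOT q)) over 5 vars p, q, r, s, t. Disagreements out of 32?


F1 = ((s IMPLIES q) AND ((NOT q XOR NOT p) XOR t))
F2 = (((NOT q OR s) XOR (q OR NOT q)) AND ((q IMPLIES p) AND NOT q))
Evaluate both on each of 32 rows (bits = p,q,r,s,t):
  row 0 [00000]: F1=0 F2=0 -> 0
  row 1 [00001]: F1=1 F2=0 (differ) -> 1
  row 2 [00010]: F1=0 F2=0 -> 0
  row 3 [00011]: F1=0 F2=0 -> 0
  row 4 [00100]: F1=0 F2=0 -> 0
  row 5 [00101]: F1=1 F2=0 (differ) -> 1
  row 6 [00110]: F1=0 F2=0 -> 0
  row 7 [00111]: F1=0 F2=0 -> 0
  row 8 [01000]: F1=1 F2=0 (differ) -> 1
  row 9 [01001]: F1=0 F2=0 -> 0
  row 10 [01010]: F1=1 F2=0 (differ) -> 1
  row 11 [01011]: F1=0 F2=0 -> 0
  row 12 [01100]: F1=1 F2=0 (differ) -> 1
  row 13 [01101]: F1=0 F2=0 -> 0
  row 14 [01110]: F1=1 F2=0 (differ) -> 1
  row 15 [01111]: F1=0 F2=0 -> 0
  row 16 [10000]: F1=1 F2=0 (differ) -> 1
  row 17 [10001]: F1=0 F2=0 -> 0
  row 18 [10010]: F1=0 F2=0 -> 0
  row 19 [10011]: F1=0 F2=0 -> 0
  row 20 [10100]: F1=1 F2=0 (differ) -> 1
  row 21 [10101]: F1=0 F2=0 -> 0
  row 22 [10110]: F1=0 F2=0 -> 0
  row 23 [10111]: F1=0 F2=0 -> 0
  row 24 [11000]: F1=0 F2=0 -> 0
  row 25 [11001]: F1=1 F2=0 (differ) -> 1
  row 26 [11010]: F1=0 F2=0 -> 0
  row 27 [11011]: F1=1 F2=0 (differ) -> 1
  row 28 [11100]: F1=0 F2=0 -> 0
  row 29 [11101]: F1=1 F2=0 (differ) -> 1
  row 30 [11110]: F1=0 F2=0 -> 0
  row 31 [11111]: F1=1 F2=0 (differ) -> 1
Full result column, 8 rows per line (p,q fixed per line; r,s,t runs 000..111 left to right):
  rows 0-7 [p,q=00]: 01000100  (ones: 2)
  rows 8-15 [p,q=01]: 10101010  (ones: 4)
  rows 16-23 [p,q=10]: 10001000  (ones: 2)
  rows 24-31 [p,q=11]: 01010101  (ones: 4)
Disagreements = 2+4+2+4 = 12

12


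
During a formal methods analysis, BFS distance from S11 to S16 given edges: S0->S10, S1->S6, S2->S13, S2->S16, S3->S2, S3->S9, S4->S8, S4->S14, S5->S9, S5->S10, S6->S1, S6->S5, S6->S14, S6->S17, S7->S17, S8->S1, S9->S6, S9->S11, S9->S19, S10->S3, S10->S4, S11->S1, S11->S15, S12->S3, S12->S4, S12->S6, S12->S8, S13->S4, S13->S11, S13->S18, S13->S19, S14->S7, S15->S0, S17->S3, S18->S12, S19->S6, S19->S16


BFS layer-by-layer from S11:
  dist 0: {S11}
  dist 1: {S1, S15}
  dist 2: {S0, S6}
  dist 3: {S5, S10, S14, S17}
  dist 4: {S3, S4, S7, S9}
  dist 5: {S2, S8, S19}
  dist 6: {S13, S16}
  -> S16 reached at distance 6
Shortest path length = 6

6


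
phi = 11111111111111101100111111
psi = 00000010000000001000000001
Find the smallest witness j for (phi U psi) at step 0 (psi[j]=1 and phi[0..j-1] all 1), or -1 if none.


(phi U psi) at 0: need smallest j with psi[j]=1 and phi[i]=1 for all i in [0,j).
Scan from step 0:
  step 0: phi=1, psi=0 -> continue
  step 1: phi=1, psi=0 -> continue
  step 2: phi=1, psi=0 -> continue
  step 3: phi=1, psi=0 -> continue
  step 6: psi=1 and phi held for [0,6) -> witness found
Witness step = 6

6


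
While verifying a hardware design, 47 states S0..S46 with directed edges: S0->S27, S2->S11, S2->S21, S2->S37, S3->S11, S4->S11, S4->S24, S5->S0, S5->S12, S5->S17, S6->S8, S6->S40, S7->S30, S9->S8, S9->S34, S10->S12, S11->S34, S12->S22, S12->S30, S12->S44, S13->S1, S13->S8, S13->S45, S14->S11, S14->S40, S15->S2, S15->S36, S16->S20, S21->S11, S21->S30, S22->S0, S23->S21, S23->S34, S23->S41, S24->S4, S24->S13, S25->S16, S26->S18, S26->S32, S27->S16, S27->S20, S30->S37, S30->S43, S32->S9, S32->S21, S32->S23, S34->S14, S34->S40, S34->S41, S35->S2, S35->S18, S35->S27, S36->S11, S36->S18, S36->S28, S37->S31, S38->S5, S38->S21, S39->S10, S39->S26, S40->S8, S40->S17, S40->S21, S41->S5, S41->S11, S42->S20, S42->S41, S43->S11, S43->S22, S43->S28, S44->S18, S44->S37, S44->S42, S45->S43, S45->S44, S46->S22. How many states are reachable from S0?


BFS from S0:
  layer 0: {S0}
  layer 1: {S27}
  layer 2: {S16, S20}
Reachable set: {S0, S16, S20, S27}
Count = 4

4


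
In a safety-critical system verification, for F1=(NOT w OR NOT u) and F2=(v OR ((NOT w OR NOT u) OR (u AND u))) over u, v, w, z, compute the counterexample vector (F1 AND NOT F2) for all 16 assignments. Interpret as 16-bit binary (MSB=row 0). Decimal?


F1 = (NOT w OR NOT u)
F2 = (v OR ((NOT w OR NOT u) OR (u AND u)))
Counterexample to F1=>F2 is where F1=1 and F2=0.
Evaluate each row (bits = u,v,w,z, MSB first):
  row 0 [0000]: F1=1 F2=1 -> F1&~F2 -> 0
  row 1 [0001]: F1=1 F2=1 -> F1&~F2 -> 0
  row 2 [0010]: F1=1 F2=1 -> F1&~F2 -> 0
  row 3 [0011]: F1=1 F2=1 -> F1&~F2 -> 0
  row 4 [0100]: F1=1 F2=1 -> F1&~F2 -> 0
  row 5 [0101]: F1=1 F2=1 -> F1&~F2 -> 0
  row 6 [0110]: F1=1 F2=1 -> F1&~F2 -> 0
  row 7 [0111]: F1=1 F2=1 -> F1&~F2 -> 0
  row 8 [1000]: F1=1 F2=1 -> F1&~F2 -> 0
  row 9 [1001]: F1=1 F2=1 -> F1&~F2 -> 0
  row 10 [1010]: F1=0 F2=1 -> F1&~F2 -> 0
  row 11 [1011]: F1=0 F2=1 -> F1&~F2 -> 0
  row 12 [1100]: F1=1 F2=1 -> F1&~F2 -> 0
  row 13 [1101]: F1=1 F2=1 -> F1&~F2 -> 0
  row 14 [1110]: F1=0 F2=1 -> F1&~F2 -> 0
  row 15 [1111]: F1=0 F2=1 -> F1&~F2 -> 0
Full result column, 4 rows per line (u,v fixed per line; w,z runs 00..11 left to right):
  rows 0-3 [u,v=00]: 0000  = hex 0
  rows 4-7 [u,v=01]: 0000  = hex 0
  rows 8-11 [u,v=10]: 0000  = hex 0
  rows 12-15 [u,v=11]: 0000  = hex 0
Counterexample vector (row 0 .. row 15) = 0000000000000000
Output column grouped in 4s = 0000 0000 0000 0000 = 0x0000
Convert to decimal digit by digit (value = value*16 + digit):
  0 -> 0
  0*16 + 0 = 0
  0*16 + 0 = 0
  0*16 + 0 = 0
Decimal = 0

0


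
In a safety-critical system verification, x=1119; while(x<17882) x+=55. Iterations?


Step 1: x goes from 1119 toward 17882 by 55; the body runs while x<17882, so iterations = ceil((bound-start)/step)
Step 2: Distance=16763
Step 3: ceil(16763/55)=305

305


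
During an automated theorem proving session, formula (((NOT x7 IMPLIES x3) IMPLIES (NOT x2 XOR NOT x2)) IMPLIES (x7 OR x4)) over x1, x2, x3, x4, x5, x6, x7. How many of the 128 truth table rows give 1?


Formula: (((NOT x7 IMPLIES x3) IMPLIES (NOT x2 XOR NOT x2)) IMPLIES (x7 OR x4)) over 7 vars (128 rows)
Evaluate each row (x1, x2, x3, x4, x5, x6, x7 as bits, MSB first):
  row 0 [0000000]: (((NOT 0 IMPLIES 0) IMPLIES (NOT 0 XOR NOT 0)) IMPLIES (0 OR 0)) -> 0
  row 1 [0000001]: (((NOT 1 IMPLIES 0) IMPLIES (NOT 0 XOR NOT 0)) IMPLIES (1 OR 0)) -> 1
  row 2 [0000010]: (((NOT 0 IMPLIES 0) IMPLIES (NOT 0 XOR NOT 0)) IMPLIES (0 OR 0)) -> 0
  row 3 [0000011]: (((NOT 1 IMPLIES 0) IMPLIES (NOT 0 XOR NOT 0)) IMPLIES (1 OR 0)) -> 1
  row 4 [0000100]: (((NOT 0 IMPLIES 0) IMPLIES (NOT 0 XOR NOT 0)) IMPLIES (0 OR 0)) -> 0
  (every remaining row is evaluated the same way; all 128 results are listed next)
Full result column, 8 rows per line (x1,x2,x3,x4 fixed per line; x5,x6,x7 runs 000..111 left to right):
  rows 0-7 [x1,x2,x3,x4=0000]: 01010101  (ones: 4)
  rows 8-15 [x1,x2,x3,x4=0001]: 11111111  (ones: 8)
  rows 16-23 [x1,x2,x3,x4=0010]: 11111111  (ones: 8)
  rows 24-31 [x1,x2,x3,x4=0011]: 11111111  (ones: 8)
  rows 32-39 [x1,x2,x3,x4=0100]: 01010101  (ones: 4)
  rows 40-47 [x1,x2,x3,x4=0101]: 11111111  (ones: 8)
  rows 48-55 [x1,x2,x3,x4=0110]: 11111111  (ones: 8)
  rows 56-63 [x1,x2,x3,x4=0111]: 11111111  (ones: 8)
  rows 64-71 [x1,x2,x3,x4=1000]: 01010101  (ones: 4)
  rows 72-79 [x1,x2,x3,x4=1001]: 11111111  (ones: 8)
  rows 80-87 [x1,x2,x3,x4=1010]: 11111111  (ones: 8)
  rows 88-95 [x1,x2,x3,x4=1011]: 11111111  (ones: 8)
  rows 96-103 [x1,x2,x3,x4=1100]: 01010101  (ones: 4)
  rows 104-111 [x1,x2,x3,x4=1101]: 11111111  (ones: 8)
  rows 112-119 [x1,x2,x3,x4=1110]: 11111111  (ones: 8)
  rows 120-127 [x1,x2,x3,x4=1111]: 11111111  (ones: 8)
Count of 1-rows = 4+8+8+8+4+8+8+8+4+8+8+8+4+8+8+8 = 112

112


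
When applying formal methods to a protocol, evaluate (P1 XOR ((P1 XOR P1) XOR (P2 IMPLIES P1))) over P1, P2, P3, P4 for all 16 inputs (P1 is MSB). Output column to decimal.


Formula: (P1 XOR ((P1 XOR P1) XOR (P2 IMPLIES P1))) over P1, P2, P3, P4 (16 rows)
Evaluate each row (bits = P1,P2,P3,P4, MSB first):
  row 0 [0000]: (0 XOR ((0 XOR 0) XOR (0 IMPLIES 0))) -> 1
  row 1 [0001]: (0 XOR ((0 XOR 0) XOR (0 IMPLIES 0))) -> 1
  row 2 [0010]: (0 XOR ((0 XOR 0) XOR (0 IMPLIES 0))) -> 1
  row 3 [0011]: (0 XOR ((0 XOR 0) XOR (0 IMPLIES 0))) -> 1
  row 4 [0100]: (0 XOR ((0 XOR 0) XOR (1 IMPLIES 0))) -> 0
  row 5 [0101]: (0 XOR ((0 XOR 0) XOR (1 IMPLIES 0))) -> 0
  row 6 [0110]: (0 XOR ((0 XOR 0) XOR (1 IMPLIES 0))) -> 0
  row 7 [0111]: (0 XOR ((0 XOR 0) XOR (1 IMPLIES 0))) -> 0
  row 8 [1000]: (1 XOR ((1 XOR 1) XOR (0 IMPLIES 1))) -> 0
  row 9 [1001]: (1 XOR ((1 XOR 1) XOR (0 IMPLIES 1))) -> 0
  row 10 [1010]: (1 XOR ((1 XOR 1) XOR (0 IMPLIES 1))) -> 0
  row 11 [1011]: (1 XOR ((1 XOR 1) XOR (0 IMPLIES 1))) -> 0
  row 12 [1100]: (1 XOR ((1 XOR 1) XOR (1 IMPLIES 1))) -> 0
  row 13 [1101]: (1 XOR ((1 XOR 1) XOR (1 IMPLIES 1))) -> 0
  row 14 [1110]: (1 XOR ((1 XOR 1) XOR (1 IMPLIES 1))) -> 0
  row 15 [1111]: (1 XOR ((1 XOR 1) XOR (1 IMPLIES 1))) -> 0
Full result column, 4 rows per line (P1,P2 fixed per line; P3,P4 runs 00..11 left to right):
  rows 0-3 [P1,P2=00]: 1111  = hex F
  rows 4-7 [P1,P2=01]: 0000  = hex 0
  rows 8-11 [P1,P2=10]: 0000  = hex 0
  rows 12-15 [P1,P2=11]: 0000  = hex 0
Output column (row 0 .. row 15) = 1111000000000000
Output column grouped in 4s = 1111 0000 0000 0000 = 0xF000
Convert to decimal digit by digit (value = value*16 + digit):
  F -> 15
  15*16 + 0 = 240
  240*16 + 0 = 3840
  3840*16 + 0 = 61440
Decimal = 61440

61440


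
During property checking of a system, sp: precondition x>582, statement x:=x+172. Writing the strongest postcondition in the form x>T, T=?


Formula: sp(P, x:=E) = exists old_x. (x = E[old_x/x]) AND P[old_x/x] (old_x is the value of x before the assignment; eliminate old_x by solving x = E[old_x/x] for old_x)
Step 1: Precondition P: x>582, i.e. old_x > 582
Step 2: Assignment gives x = old_x + 172, so old_x = x - 172
Step 3: Substitute into P: x - 172 > 582
Step 4: Simplify: x > 582+172 = 754

754


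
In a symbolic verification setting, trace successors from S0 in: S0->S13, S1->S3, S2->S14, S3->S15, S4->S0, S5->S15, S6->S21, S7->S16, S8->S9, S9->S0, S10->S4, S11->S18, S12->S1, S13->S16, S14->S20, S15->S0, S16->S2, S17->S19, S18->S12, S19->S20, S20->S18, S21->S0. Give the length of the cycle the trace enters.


Trace from S0 until a state repeats:
  S0 -> S13 -> S16 -> S2 -> S14 -> S20 -> S18 -> S12 -> S1 -> S3 -> S15 -> S0
S0 first seen at step 0, revisited at step 11.
Cycle length = 11 - 0 = 11

11


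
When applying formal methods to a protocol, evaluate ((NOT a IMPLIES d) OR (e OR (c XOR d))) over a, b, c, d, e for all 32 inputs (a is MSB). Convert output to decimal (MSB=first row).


Formula: ((NOT a IMPLIES d) OR (e OR (c XOR d))) over a, b, c, d, e (32 rows)
Evaluate each row (bits = a,b,c,d,e, MSB first):
  row 0 [00000]: ((NOT 0 IMPLIES 0) OR (0 OR (0 XOR 0))) -> 0
  row 1 [00001]: ((NOT 0 IMPLIES 0) OR (1 OR (0 XOR 0))) -> 1
  row 2 [00010]: ((NOT 0 IMPLIES 1) OR (0 OR (0 XOR 1))) -> 1
  row 3 [00011]: ((NOT 0 IMPLIES 1) OR (1 OR (0 XOR 1))) -> 1
  row 4 [00100]: ((NOT 0 IMPLIES 0) OR (0 OR (1 XOR 0))) -> 1
  row 5 [00101]: ((NOT 0 IMPLIES 0) OR (1 OR (1 XOR 0))) -> 1
  row 6 [00110]: ((NOT 0 IMPLIES 1) OR (0 OR (1 XOR 1))) -> 1
  row 7 [00111]: ((NOT 0 IMPLIES 1) OR (1 OR (1 XOR 1))) -> 1
  row 8 [01000]: ((NOT 0 IMPLIES 0) OR (0 OR (0 XOR 0))) -> 0
  row 9 [01001]: ((NOT 0 IMPLIES 0) OR (1 OR (0 XOR 0))) -> 1
  row 10 [01010]: ((NOT 0 IMPLIES 1) OR (0 OR (0 XOR 1))) -> 1
  row 11 [01011]: ((NOT 0 IMPLIES 1) OR (1 OR (0 XOR 1))) -> 1
  row 12 [01100]: ((NOT 0 IMPLIES 0) OR (0 OR (1 XOR 0))) -> 1
  row 13 [01101]: ((NOT 0 IMPLIES 0) OR (1 OR (1 XOR 0))) -> 1
  row 14 [01110]: ((NOT 0 IMPLIES 1) OR (0 OR (1 XOR 1))) -> 1
  row 15 [01111]: ((NOT 0 IMPLIES 1) OR (1 OR (1 XOR 1))) -> 1
  row 16 [10000]: ((NOT 1 IMPLIES 0) OR (0 OR (0 XOR 0))) -> 1
  row 17 [10001]: ((NOT 1 IMPLIES 0) OR (1 OR (0 XOR 0))) -> 1
  row 18 [10010]: ((NOT 1 IMPLIES 1) OR (0 OR (0 XOR 1))) -> 1
  row 19 [10011]: ((NOT 1 IMPLIES 1) OR (1 OR (0 XOR 1))) -> 1
  row 20 [10100]: ((NOT 1 IMPLIES 0) OR (0 OR (1 XOR 0))) -> 1
  row 21 [10101]: ((NOT 1 IMPLIES 0) OR (1 OR (1 XOR 0))) -> 1
  row 22 [10110]: ((NOT 1 IMPLIES 1) OR (0 OR (1 XOR 1))) -> 1
  row 23 [10111]: ((NOT 1 IMPLIES 1) OR (1 OR (1 XOR 1))) -> 1
  row 24 [11000]: ((NOT 1 IMPLIES 0) OR (0 OR (0 XOR 0))) -> 1
  row 25 [11001]: ((NOT 1 IMPLIES 0) OR (1 OR (0 XOR 0))) -> 1
  row 26 [11010]: ((NOT 1 IMPLIES 1) OR (0 OR (0 XOR 1))) -> 1
  row 27 [11011]: ((NOT 1 IMPLIES 1) OR (1 OR (0 XOR 1))) -> 1
  row 28 [11100]: ((NOT 1 IMPLIES 0) OR (0 OR (1 XOR 0))) -> 1
  row 29 [11101]: ((NOT 1 IMPLIES 0) OR (1 OR (1 XOR 0))) -> 1
  row 30 [11110]: ((NOT 1 IMPLIES 1) OR (0 OR (1 XOR 1))) -> 1
  row 31 [11111]: ((NOT 1 IMPLIES 1) OR (1 OR (1 XOR 1))) -> 1
Full result column, 4 rows per line (a,b,c fixed per line; d,e runs 00..11 left to right):
  rows 0-3 [a,b,c=000]: 0111  = hex 7
  rows 4-7 [a,b,c=001]: 1111  = hex F
  rows 8-11 [a,b,c=010]: 0111  = hex 7
  rows 12-15 [a,b,c=011]: 1111  = hex F
  rows 16-19 [a,b,c=100]: 1111  = hex F
  rows 20-23 [a,b,c=101]: 1111  = hex F
  rows 24-27 [a,b,c=110]: 1111  = hex F
  rows 28-31 [a,b,c=111]: 1111  = hex F
Output column (row 0 .. row 31) = 01111111011111111111111111111111
Output column grouped in 4s = 0111 1111 0111 1111 1111 1111 1111 1111 = 0x7F7FFFFF
Convert to decimal digit by digit (value = value*16 + digit):
  7 -> 7
  7*16 + 15 (F) = 127
  127*16 + 7 = 2039
  2039*16 + 15 (F) = 32639
  32639*16 + 15 (F) = 522239
  522239*16 + 15 (F) = 8355839
  8355839*16 + 15 (F) = 133693439
  133693439*16 + 15 (F) = 2139095039
Decimal = 2139095039

2139095039


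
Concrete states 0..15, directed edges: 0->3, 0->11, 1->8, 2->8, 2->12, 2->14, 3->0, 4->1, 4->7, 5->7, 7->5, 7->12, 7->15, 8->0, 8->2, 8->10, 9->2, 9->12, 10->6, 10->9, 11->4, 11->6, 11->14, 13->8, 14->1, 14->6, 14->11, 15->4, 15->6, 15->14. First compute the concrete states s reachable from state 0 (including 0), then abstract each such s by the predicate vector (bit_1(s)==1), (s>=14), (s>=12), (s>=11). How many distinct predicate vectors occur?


BFS from 0:
Concrete reachable: {0, 1, 2, 3, 4, 5, 6, 7, 8, 9, 10, 11, 12, 14, 15}
Abstract via predicates (bit_1(s)==1), (s>=14), (s>=12), (s>=11):
  (0,0,0,0) <- {0, 1, 4, 5, 8, 9}
  (0,0,1,1) <- {12}
  (1,0,0,0) <- {2, 3, 6, 7, 10}
  (1,0,0,1) <- {11}
  (1,1,1,1) <- {14, 15}
Distinct abstract states = 5

5


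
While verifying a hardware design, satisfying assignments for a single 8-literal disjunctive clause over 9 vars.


Step 1: Total=2^9=512
Step 2: Unsat when all 8 false: 2^1=2
Step 3: Sat=512-2=510

510


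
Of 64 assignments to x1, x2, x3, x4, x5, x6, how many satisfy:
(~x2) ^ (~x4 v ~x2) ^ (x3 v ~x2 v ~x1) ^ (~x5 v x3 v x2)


CNF with 4 clauses over 6 vars (64 assignments).
An assignment satisfies CNF iff every clause has >=1 true literal.
Check each row (bits = x1,x2,x3,x4,x5,x6; clause T/F shown):
  row 0 [000000]: clauses=TTTT -> 1
  row 1 [000001]: clauses=TTTT -> 1
  row 2 [000010]: clauses=TTTF -> 0
  row 3 [000011]: clauses=TTTF -> 0
  row 4 [000100]: clauses=TTTT -> 1
  (every remaining row is evaluated the same way; all 64 results are listed next)
Full result column, 8 rows per line (x1,x2,x3 fixed per line; x4,x5,x6 runs 000..111 left to right):
  rows 0-7 [x1,x2,x3=000]: 11001100  (ones: 4)
  rows 8-15 [x1,x2,x3=001]: 11111111  (ones: 8)
  rows 16-23 [x1,x2,x3=010]: 00000000  (ones: 0)
  rows 24-31 [x1,x2,x3=011]: 00000000  (ones: 0)
  rows 32-39 [x1,x2,x3=100]: 11001100  (ones: 4)
  rows 40-47 [x1,x2,x3=101]: 11111111  (ones: 8)
  rows 48-55 [x1,x2,x3=110]: 00000000  (ones: 0)
  rows 56-63 [x1,x2,x3=111]: 00000000  (ones: 0)
Satisfying assignments = 4+8+0+0+4+8+0+0 = 24

24


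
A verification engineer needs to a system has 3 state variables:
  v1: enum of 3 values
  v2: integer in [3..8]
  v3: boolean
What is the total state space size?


State space = product of domain sizes of all variables.
Domain sizes:
  v1 (enum of 3 values): 3
  v2 (integer in [3..8]): 6
  v3 (boolean): 2
Product = 3 * 6 * 2 = 36

36


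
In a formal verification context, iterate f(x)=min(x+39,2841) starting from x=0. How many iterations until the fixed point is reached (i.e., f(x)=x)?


Step 1: x=0, cap=2841, increment=39
Step 2: x grows by 39 each step until capped at 2841; fixed point is x=2841
Step 3: iterations = ceil(2841/39) = 73

73


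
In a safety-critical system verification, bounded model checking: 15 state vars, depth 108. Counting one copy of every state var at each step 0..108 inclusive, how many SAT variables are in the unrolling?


BMC unrolls to depth k, creating one copy of each state var for steps 0..k.
Step count = 108 + 1 = 109 (steps 0 through 108)
Vars per step = 15
Total = 15 * 109 = 1635

1635


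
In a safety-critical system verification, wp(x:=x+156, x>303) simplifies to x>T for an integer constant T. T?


Formula: wp(x:=E, P) = P[E/x] (substitute E for x in postcondition)
Step 1: Postcondition: x>303
Step 2: Substitute x+156 for x: x+156>303
Step 3: Solve for x: x > 303-156 = 147

147


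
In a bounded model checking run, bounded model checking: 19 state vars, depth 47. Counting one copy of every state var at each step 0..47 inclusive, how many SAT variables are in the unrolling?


BMC unrolls to depth k, creating one copy of each state var for steps 0..k.
Step count = 47 + 1 = 48 (steps 0 through 47)
Vars per step = 19
Total = 19 * 48 = 912

912


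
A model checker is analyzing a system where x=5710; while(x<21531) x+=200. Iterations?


Step 1: x goes from 5710 toward 21531 by 200; the body runs while x<21531, so iterations = ceil((bound-start)/step)
Step 2: Distance=15821
Step 3: ceil(15821/200)=80

80


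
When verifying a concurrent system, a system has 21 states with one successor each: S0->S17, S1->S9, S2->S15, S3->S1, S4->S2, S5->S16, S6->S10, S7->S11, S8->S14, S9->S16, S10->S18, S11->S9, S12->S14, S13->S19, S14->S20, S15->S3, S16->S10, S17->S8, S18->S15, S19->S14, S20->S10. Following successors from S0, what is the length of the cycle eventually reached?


Trace from S0 until a state repeats:
  S0 -> S17 -> S8 -> S14 -> S20 -> S10 -> S18 -> S15 -> S3 -> S1 -> S9 -> S16 -> S10
S10 first seen at step 5, revisited at step 12.
Cycle length = 12 - 5 = 7

7


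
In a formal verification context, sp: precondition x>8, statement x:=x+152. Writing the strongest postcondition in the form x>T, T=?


Formula: sp(P, x:=E) = exists old_x. (x = E[old_x/x]) AND P[old_x/x] (old_x is the value of x before the assignment; eliminate old_x by solving x = E[old_x/x] for old_x)
Step 1: Precondition P: x>8, i.e. old_x > 8
Step 2: Assignment gives x = old_x + 152, so old_x = x - 152
Step 3: Substitute into P: x - 152 > 8
Step 4: Simplify: x > 8+152 = 160

160


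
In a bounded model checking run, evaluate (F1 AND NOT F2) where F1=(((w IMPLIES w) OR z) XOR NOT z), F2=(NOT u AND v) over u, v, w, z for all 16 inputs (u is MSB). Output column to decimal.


F1 = (((w IMPLIES w) OR z) XOR NOT z)
F2 = (NOT u AND v)
Counterexample to F1=>F2 is where F1=1 and F2=0.
Evaluate each row (bits = u,v,w,z, MSB first):
  row 0 [0000]: F1=0 F2=0 -> F1&~F2 -> 0
  row 1 [0001]: F1=1 F2=0 -> F1&~F2 -> 1
  row 2 [0010]: F1=0 F2=0 -> F1&~F2 -> 0
  row 3 [0011]: F1=1 F2=0 -> F1&~F2 -> 1
  row 4 [0100]: F1=0 F2=1 -> F1&~F2 -> 0
  row 5 [0101]: F1=1 F2=1 -> F1&~F2 -> 0
  row 6 [0110]: F1=0 F2=1 -> F1&~F2 -> 0
  row 7 [0111]: F1=1 F2=1 -> F1&~F2 -> 0
  row 8 [1000]: F1=0 F2=0 -> F1&~F2 -> 0
  row 9 [1001]: F1=1 F2=0 -> F1&~F2 -> 1
  row 10 [1010]: F1=0 F2=0 -> F1&~F2 -> 0
  row 11 [1011]: F1=1 F2=0 -> F1&~F2 -> 1
  row 12 [1100]: F1=0 F2=0 -> F1&~F2 -> 0
  row 13 [1101]: F1=1 F2=0 -> F1&~F2 -> 1
  row 14 [1110]: F1=0 F2=0 -> F1&~F2 -> 0
  row 15 [1111]: F1=1 F2=0 -> F1&~F2 -> 1
Full result column, 4 rows per line (u,v fixed per line; w,z runs 00..11 left to right):
  rows 0-3 [u,v=00]: 0101  = hex 5
  rows 4-7 [u,v=01]: 0000  = hex 0
  rows 8-11 [u,v=10]: 0101  = hex 5
  rows 12-15 [u,v=11]: 0101  = hex 5
Counterexample vector (row 0 .. row 15) = 0101000001010101
Output column grouped in 4s = 0101 0000 0101 0101 = 0x5055
Convert to decimal digit by digit (value = value*16 + digit):
  5 -> 5
  5*16 + 0 = 80
  80*16 + 5 = 1285
  1285*16 + 5 = 20565
Decimal = 20565

20565


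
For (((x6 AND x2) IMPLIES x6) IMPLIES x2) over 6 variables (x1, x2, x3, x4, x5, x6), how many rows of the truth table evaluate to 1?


Formula: (((x6 AND x2) IMPLIES x6) IMPLIES x2) over 6 vars (64 rows)
Evaluate each row (x1, x2, x3, x4, x5, x6 as bits, MSB first):
  row 0 [000000]: (((0 AND 0) IMPLIES 0) IMPLIES 0) -> 0
  row 1 [000001]: (((1 AND 0) IMPLIES 1) IMPLIES 0) -> 0
  row 2 [000010]: (((0 AND 0) IMPLIES 0) IMPLIES 0) -> 0
  row 3 [000011]: (((1 AND 0) IMPLIES 1) IMPLIES 0) -> 0
  row 4 [000100]: (((0 AND 0) IMPLIES 0) IMPLIES 0) -> 0
  (every remaining row is evaluated the same way; all 64 results are listed next)
Full result column, 8 rows per line (x1,x2,x3 fixed per line; x4,x5,x6 runs 000..111 left to right):
  rows 0-7 [x1,x2,x3=000]: 00000000  (ones: 0)
  rows 8-15 [x1,x2,x3=001]: 00000000  (ones: 0)
  rows 16-23 [x1,x2,x3=010]: 11111111  (ones: 8)
  rows 24-31 [x1,x2,x3=011]: 11111111  (ones: 8)
  rows 32-39 [x1,x2,x3=100]: 00000000  (ones: 0)
  rows 40-47 [x1,x2,x3=101]: 00000000  (ones: 0)
  rows 48-55 [x1,x2,x3=110]: 11111111  (ones: 8)
  rows 56-63 [x1,x2,x3=111]: 11111111  (ones: 8)
Count of 1-rows = 0+0+8+8+0+0+8+8 = 32

32


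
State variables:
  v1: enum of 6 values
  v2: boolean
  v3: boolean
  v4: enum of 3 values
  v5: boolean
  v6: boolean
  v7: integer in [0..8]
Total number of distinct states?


State space = product of domain sizes of all variables.
Domain sizes:
  v1 (enum of 6 values): 6
  v2 (boolean): 2
  v3 (boolean): 2
  v4 (enum of 3 values): 3
  v5 (boolean): 2
  v6 (boolean): 2
  v7 (integer in [0..8]): 9
Product = 6 * 2 * 2 * 3 * 2 * 2 * 9 = 2592

2592


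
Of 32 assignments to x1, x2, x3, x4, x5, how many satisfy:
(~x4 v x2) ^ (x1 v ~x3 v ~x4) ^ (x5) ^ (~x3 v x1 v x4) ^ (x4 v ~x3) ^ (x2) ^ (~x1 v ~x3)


CNF with 7 clauses over 5 vars (32 assignments).
An assignment satisfies CNF iff every clause has >=1 true literal.
Check each row (bits = x1,x2,x3,x4,x5; clause T/F shown):
  row 0 [00000]: clauses=TTFTTFT -> 0
  row 1 [00001]: clauses=TTTTTFT -> 0
  row 2 [00010]: clauses=FTFTTFT -> 0
  row 3 [00011]: clauses=FTTTTFT -> 0
  row 4 [00100]: clauses=TTFFFFT -> 0
  row 5 [00101]: clauses=TTTFFFT -> 0
  row 6 [00110]: clauses=FFFTTFT -> 0
  row 7 [00111]: clauses=FFTTTFT -> 0
  row 8 [01000]: clauses=TTFTTTT -> 0
  row 9 [01001]: clauses=TTTTTTT -> 1
  row 10 [01010]: clauses=TTFTTTT -> 0
  row 11 [01011]: clauses=TTTTTTT -> 1
  row 12 [01100]: clauses=TTFFFTT -> 0
  row 13 [01101]: clauses=TTTFFTT -> 0
  row 14 [01110]: clauses=TFFTTTT -> 0
  row 15 [01111]: clauses=TFTTTTT -> 0
  row 16 [10000]: clauses=TTFTTFT -> 0
  row 17 [10001]: clauses=TTTTTFT -> 0
  row 18 [10010]: clauses=FTFTTFT -> 0
  row 19 [10011]: clauses=FTTTTFT -> 0
  row 20 [10100]: clauses=TTFTFFF -> 0
  row 21 [10101]: clauses=TTTTFFF -> 0
  row 22 [10110]: clauses=FTFTTFF -> 0
  row 23 [10111]: clauses=FTTTTFF -> 0
  row 24 [11000]: clauses=TTFTTTT -> 0
  row 25 [11001]: clauses=TTTTTTT -> 1
  row 26 [11010]: clauses=TTFTTTT -> 0
  row 27 [11011]: clauses=TTTTTTT -> 1
  row 28 [11100]: clauses=TTFTFTF -> 0
  row 29 [11101]: clauses=TTTTFTF -> 0
  row 30 [11110]: clauses=TTFTTTF -> 0
  row 31 [11111]: clauses=TTTTTTF -> 0
Full result column, 8 rows per line (x1,x2 fixed per line; x3,x4,x5 runs 000..111 left to right):
  rows 0-7 [x1,x2=00]: 00000000  (ones: 0)
  rows 8-15 [x1,x2=01]: 01010000  (ones: 2)
  rows 16-23 [x1,x2=10]: 00000000  (ones: 0)
  rows 24-31 [x1,x2=11]: 01010000  (ones: 2)
Satisfying assignments = 0+2+0+2 = 4

4


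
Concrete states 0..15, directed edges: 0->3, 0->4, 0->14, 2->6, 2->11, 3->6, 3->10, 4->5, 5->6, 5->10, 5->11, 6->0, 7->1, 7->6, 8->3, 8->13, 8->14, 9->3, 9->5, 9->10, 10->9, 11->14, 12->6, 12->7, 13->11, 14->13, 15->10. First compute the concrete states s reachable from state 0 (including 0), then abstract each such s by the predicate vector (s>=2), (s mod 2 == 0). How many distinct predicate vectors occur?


BFS from 0:
Concrete reachable: {0, 3, 4, 5, 6, 9, 10, 11, 13, 14}
Abstract via predicates (s>=2), (s mod 2 == 0):
  (0,1) <- {0}
  (1,0) <- {3, 5, 9, 11, 13}
  (1,1) <- {4, 6, 10, 14}
Distinct abstract states = 3

3


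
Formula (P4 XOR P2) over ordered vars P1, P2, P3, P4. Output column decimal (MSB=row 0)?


Formula: (P4 XOR P2) over P1, P2, P3, P4 (16 rows)
Evaluate each row (bits = P1,P2,P3,P4, MSB first):
  row 0 [0000]: (0 XOR 0) -> 0
  row 1 [0001]: (1 XOR 0) -> 1
  row 2 [0010]: (0 XOR 0) -> 0
  row 3 [0011]: (1 XOR 0) -> 1
  row 4 [0100]: (0 XOR 1) -> 1
  row 5 [0101]: (1 XOR 1) -> 0
  row 6 [0110]: (0 XOR 1) -> 1
  row 7 [0111]: (1 XOR 1) -> 0
  row 8 [1000]: (0 XOR 0) -> 0
  row 9 [1001]: (1 XOR 0) -> 1
  row 10 [1010]: (0 XOR 0) -> 0
  row 11 [1011]: (1 XOR 0) -> 1
  row 12 [1100]: (0 XOR 1) -> 1
  row 13 [1101]: (1 XOR 1) -> 0
  row 14 [1110]: (0 XOR 1) -> 1
  row 15 [1111]: (1 XOR 1) -> 0
Full result column, 4 rows per line (P1,P2 fixed per line; P3,P4 runs 00..11 left to right):
  rows 0-3 [P1,P2=00]: 0101  = hex 5
  rows 4-7 [P1,P2=01]: 1010  = hex A
  rows 8-11 [P1,P2=10]: 0101  = hex 5
  rows 12-15 [P1,P2=11]: 1010  = hex A
Output column (row 0 .. row 15) = 0101101001011010
Output column grouped in 4s = 0101 1010 0101 1010 = 0x5A5A
Convert to decimal digit by digit (value = value*16 + digit):
  5 -> 5
  5*16 + 10 (A) = 90
  90*16 + 5 = 1445
  1445*16 + 10 (A) = 23130
Decimal = 23130

23130


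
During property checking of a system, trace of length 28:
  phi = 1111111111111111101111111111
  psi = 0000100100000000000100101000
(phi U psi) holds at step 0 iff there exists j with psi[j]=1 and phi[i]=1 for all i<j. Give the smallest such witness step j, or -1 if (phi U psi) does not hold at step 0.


(phi U psi) at 0: need smallest j with psi[j]=1 and phi[i]=1 for all i in [0,j).
Scan from step 0:
  step 0: phi=1, psi=0 -> continue
  step 1: phi=1, psi=0 -> continue
  step 2: phi=1, psi=0 -> continue
  step 3: phi=1, psi=0 -> continue
  step 4: psi=1 and phi held for [0,4) -> witness found
Witness step = 4

4


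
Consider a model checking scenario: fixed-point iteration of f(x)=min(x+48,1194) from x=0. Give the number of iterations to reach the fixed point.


Step 1: x=0, cap=1194, increment=48
Step 2: x grows by 48 each step until capped at 1194; fixed point is x=1194
Step 3: iterations = ceil(1194/48) = 25

25


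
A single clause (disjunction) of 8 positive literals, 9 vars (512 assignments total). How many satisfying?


Step 1: Total=2^9=512
Step 2: Unsat when all 8 false: 2^1=2
Step 3: Sat=512-2=510

510


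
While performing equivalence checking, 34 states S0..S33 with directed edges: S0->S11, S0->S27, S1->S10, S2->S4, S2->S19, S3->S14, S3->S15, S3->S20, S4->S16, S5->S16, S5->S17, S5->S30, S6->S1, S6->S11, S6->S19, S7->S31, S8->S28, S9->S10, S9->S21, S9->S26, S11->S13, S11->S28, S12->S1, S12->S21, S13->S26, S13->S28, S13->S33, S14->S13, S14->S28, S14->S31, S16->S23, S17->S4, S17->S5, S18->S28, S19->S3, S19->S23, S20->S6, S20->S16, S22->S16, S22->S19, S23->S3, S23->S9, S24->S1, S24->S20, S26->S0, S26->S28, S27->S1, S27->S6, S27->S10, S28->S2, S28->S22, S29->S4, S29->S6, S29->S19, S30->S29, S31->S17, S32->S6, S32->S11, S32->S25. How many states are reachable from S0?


BFS from S0:
  layer 0: {S0}
  layer 1: {S11, S27}
  layer 2: {S1, S6, S10, S13, S28}
  layer 3: {S2, S19, S22, S26, S33}
  layer 4: {S3, S4, S16, S23}
  layer 5: {S9, S14, S15, S20}
  layer 6: {S21, S31}
  layer 7: {S17}
  layer 8: {S5}
  layer 9: {S30}
  layer 10: {S29}
Reachable set: {S0, S1, S2, S3, S4, S5, S6, S9, S10, S11, S13, S14, S15, S16, S17, S19, S20, S21, S22, S23, S26, S27, S28, S29, S30, S31, S33}
Count = 27

27


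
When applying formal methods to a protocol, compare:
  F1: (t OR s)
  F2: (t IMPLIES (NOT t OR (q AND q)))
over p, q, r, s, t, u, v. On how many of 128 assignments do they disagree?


F1 = (t OR s)
F2 = (t IMPLIES (NOT t OR (q AND q)))
Evaluate both on each of 128 rows (bits = p,q,r,s,t,u,v):
  row 0 [0000000]: F1=0 F2=1 (differ) -> 1
  row 1 [0000001]: F1=0 F2=1 (differ) -> 1
  row 2 [0000010]: F1=0 F2=1 (differ) -> 1
  row 3 [0000011]: F1=0 F2=1 (differ) -> 1
  row 4 [0000100]: F1=1 F2=0 (differ) -> 1
  (every remaining row is evaluated the same way; all 128 results are listed next)
Full result column, 8 rows per line (p,q,r,s fixed per line; t,u,v runs 000..111 left to right):
  rows 0-7 [p,q,r,s=0000]: 11111111  (ones: 8)
  rows 8-15 [p,q,r,s=0001]: 00001111  (ones: 4)
  rows 16-23 [p,q,r,s=0010]: 11111111  (ones: 8)
  rows 24-31 [p,q,r,s=0011]: 00001111  (ones: 4)
  rows 32-39 [p,q,r,s=0100]: 11110000  (ones: 4)
  rows 40-47 [p,q,r,s=0101]: 00000000  (ones: 0)
  rows 48-55 [p,q,r,s=0110]: 11110000  (ones: 4)
  rows 56-63 [p,q,r,s=0111]: 00000000  (ones: 0)
  rows 64-71 [p,q,r,s=1000]: 11111111  (ones: 8)
  rows 72-79 [p,q,r,s=1001]: 00001111  (ones: 4)
  rows 80-87 [p,q,r,s=1010]: 11111111  (ones: 8)
  rows 88-95 [p,q,r,s=1011]: 00001111  (ones: 4)
  rows 96-103 [p,q,r,s=1100]: 11110000  (ones: 4)
  rows 104-111 [p,q,r,s=1101]: 00000000  (ones: 0)
  rows 112-119 [p,q,r,s=1110]: 11110000  (ones: 4)
  rows 120-127 [p,q,r,s=1111]: 00000000  (ones: 0)
Disagreements = 8+4+8+4+4+0+4+0+8+4+8+4+4+0+4+0 = 64

64
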